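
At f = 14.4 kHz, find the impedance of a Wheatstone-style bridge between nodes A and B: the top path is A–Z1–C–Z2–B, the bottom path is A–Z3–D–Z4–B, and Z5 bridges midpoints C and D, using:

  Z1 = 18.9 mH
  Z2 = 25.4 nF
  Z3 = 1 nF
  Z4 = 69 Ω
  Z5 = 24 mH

Step 1 — Angular frequency: ω = 2π·f = 2π·1.44e+04 = 9.048e+04 rad/s.
Step 2 — Component impedances:
  Z1: Z = jωL = j·9.048e+04·0.0189 = 0 + j1710 Ω
  Z2: Z = 1/(jωC) = -j/(ω·C) = 0 - j435.1 Ω
  Z3: Z = 1/(jωC) = -j/(ω·C) = 0 - j1.105e+04 Ω
  Z4: Z = R = 69 Ω
  Z5: Z = jωL = j·9.048e+04·0.024 = 0 + j2171 Ω
Step 3 — Bridge requires nodal analysis (the Z5 bridge couples midpoints C and D, so the two paths cannot be reduced to a simple series/parallel combination). Setting node B to ground and injecting 1 A at node A, the 3-node admittance system at A, C, D solves to V_A = Z_AB = 10.93 + j1304 Ω = 1304∠89.5° Ω.

Z = 10.93 + j1304 Ω = 1304∠89.5° Ω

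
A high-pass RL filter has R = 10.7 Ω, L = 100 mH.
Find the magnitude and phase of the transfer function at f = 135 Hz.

Step 1 — Angular frequency: ω = 2π·135 = 848.2 rad/s.
Step 2 — Transfer function: H(jω) = jωL/(R + jωL).
Step 3 — Numerator jωL = j·84.82; denominator R + jωL = 10.7 + j84.82.
Step 4 — H = 0.9843 + j0.1242.
Step 5 — Magnitude: |H| = 0.9921 (-0.1 dB); phase: φ = 7.2°.

|H| = 0.9921 (-0.1 dB), φ = 7.2°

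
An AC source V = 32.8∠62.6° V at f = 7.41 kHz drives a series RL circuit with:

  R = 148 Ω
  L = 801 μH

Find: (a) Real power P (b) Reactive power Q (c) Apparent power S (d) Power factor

Step 1 — Angular frequency: ω = 2π·f = 2π·7410 = 4.656e+04 rad/s.
Step 2 — Component impedances:
  R: Z = R = 148 Ω
  L: Z = jωL = j·4.656e+04·0.000801 = 0 + j37.29 Ω
Step 3 — Series combination: Z_total = R + L = 148 + j37.29 Ω = 152.6∠14.1° Ω.
Step 4 — Source phasor: V = 32.8∠62.6° V = 15.09 + j29.12 V.
Step 5 — Current: I = V / Z = 0.1425 + j0.1608 A = 0.2149∠48.5° A.
Step 6 — Complex power: S = V·I* = 6.835 + j1.722 VA.
Step 7 — Real power: P = Re(S) = 6.835 W.
Step 8 — Reactive power: Q = Im(S) = 1.722 VAR.
Step 9 — Apparent power: |S| = 7.049 VA.
Step 10 — Power factor: PF = P/|S| = 0.9697 (lagging).

(a) P = 6.835 W  (b) Q = 1.722 VAR  (c) S = 7.049 VA  (d) PF = 0.9697 (lagging)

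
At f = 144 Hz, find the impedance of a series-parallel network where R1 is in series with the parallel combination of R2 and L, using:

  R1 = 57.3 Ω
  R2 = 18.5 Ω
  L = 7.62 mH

Step 1 — Angular frequency: ω = 2π·f = 2π·144 = 904.8 rad/s.
Step 2 — Component impedances:
  R1: Z = R = 57.3 Ω
  R2: Z = R = 18.5 Ω
  L: Z = jωL = j·904.8·0.00762 = 0 + j6.894 Ω
Step 3 — Parallel branch: R2 || L = 1/(1/R2 + 1/L) = 2.256 + j6.054 Ω.
Step 4 — Series with R1: Z_total = R1 + (R2 || L) = 59.56 + j6.054 Ω = 59.86∠5.8° Ω.

Z = 59.56 + j6.054 Ω = 59.86∠5.8° Ω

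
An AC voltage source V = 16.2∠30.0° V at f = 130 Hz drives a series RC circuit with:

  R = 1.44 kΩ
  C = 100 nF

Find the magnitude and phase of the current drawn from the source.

Step 1 — Angular frequency: ω = 2π·f = 2π·130 = 816.8 rad/s.
Step 2 — Component impedances:
  R: Z = R = 1440 Ω
  C: Z = 1/(jωC) = -j/(ω·C) = 0 - j1.224e+04 Ω
Step 3 — Series combination: Z_total = R + C = 1440 - j1.224e+04 Ω = 1.233e+04∠-83.3° Ω.
Step 4 — Source phasor: V = 16.2∠30.0° V = 14.03 + j8.1 V.
Step 5 — Ohm's law: I = V / Z_total = (14.03 + j8.1) / (1440 - j1.224e+04) = -0.0005196 + j0.001207 A.
Step 6 — Convert to polar: |I| = 0.001314 A, ∠I = 113.3°.

I = 0.001314∠113.3° A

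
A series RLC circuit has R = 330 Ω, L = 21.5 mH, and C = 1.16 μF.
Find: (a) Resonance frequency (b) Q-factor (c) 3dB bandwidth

Step 1 — Resonance: ω₀ = 1/√(LC) = 1/√(0.0215·1.16e-06) = 6332 rad/s.
Step 2 — f₀ = ω₀/(2π) = 1008 Hz.
Step 3 — Series Q: Q = ω₀L/R = 6332·0.0215/330 = 0.4125.
Step 4 — Bandwidth: Δω = ω₀/Q = 1.535e+04 rad/s; BW = Δω/(2π) = 2443 Hz.

(a) f₀ = 1008 Hz  (b) Q = 0.4125  (c) BW = 2443 Hz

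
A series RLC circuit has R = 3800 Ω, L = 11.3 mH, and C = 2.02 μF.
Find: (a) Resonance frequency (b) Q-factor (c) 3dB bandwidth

Step 1 — Resonance condition Im(Z)=0 gives ω₀ = 1/√(LC).
Step 2 — ω₀ = 1/√(0.0113·2.02e-06) = 6619 rad/s.
Step 3 — f₀ = ω₀/(2π) = 1053 Hz.
Step 4 — Series Q: Q = ω₀L/R = 6619·0.0113/3800 = 0.01968.
Step 5 — 3dB bandwidth: Δω = ω₀/Q = 3.363e+05 rad/s; BW = Δω/(2π) = 5.352e+04 Hz.

(a) f₀ = 1053 Hz  (b) Q = 0.01968  (c) BW = 5.352e+04 Hz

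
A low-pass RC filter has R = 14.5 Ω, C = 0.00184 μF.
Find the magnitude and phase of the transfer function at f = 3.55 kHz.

Step 1 — Angular frequency: ω = 2π·3550 = 2.231e+04 rad/s.
Step 2 — Transfer function: H(jω) = 1/(1 + jωRC).
Step 3 — Denominator: 1 + jωRC = 1 + j·2.231e+04·14.5·1.84e-09 = 1 + j0.0005951.
Step 4 — H = 1 - j0.0005951.
Step 5 — Magnitude: |H| = 1 (-0.0 dB); phase: φ = -0.0°.

|H| = 1 (-0.0 dB), φ = -0.0°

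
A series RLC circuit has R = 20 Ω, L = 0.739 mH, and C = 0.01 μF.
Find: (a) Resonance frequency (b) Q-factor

Step 1 — Resonance condition Im(Z)=0 gives ω₀ = 1/√(LC).
Step 2 — ω₀ = 1/√(0.000739·1e-08) = 3.679e+05 rad/s.
Step 3 — f₀ = ω₀/(2π) = 5.855e+04 Hz.
Step 4 — Series Q: Q = ω₀L/R = 3.679e+05·0.000739/20 = 13.59.

(a) f₀ = 5.855e+04 Hz  (b) Q = 13.59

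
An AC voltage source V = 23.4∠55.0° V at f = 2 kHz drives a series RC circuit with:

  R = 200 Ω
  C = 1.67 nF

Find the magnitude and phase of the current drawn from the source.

Step 1 — Angular frequency: ω = 2π·f = 2π·2000 = 1.257e+04 rad/s.
Step 2 — Component impedances:
  R: Z = R = 200 Ω
  C: Z = 1/(jωC) = -j/(ω·C) = 0 - j4.765e+04 Ω
Step 3 — Series combination: Z_total = R + C = 200 - j4.765e+04 Ω = 4.765e+04∠-89.8° Ω.
Step 4 — Source phasor: V = 23.4∠55.0° V = 13.42 + j19.17 V.
Step 5 — Ohm's law: I = V / Z_total = (13.42 + j19.17) / (200 - j4.765e+04) = -0.0004011 + j0.0002833 A.
Step 6 — Convert to polar: |I| = 0.0004911 A, ∠I = 144.8°.

I = 0.0004911∠144.8° A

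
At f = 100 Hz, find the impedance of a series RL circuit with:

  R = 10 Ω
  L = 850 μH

Step 1 — Angular frequency: ω = 2π·f = 2π·100 = 628.3 rad/s.
Step 2 — Component impedances:
  R: Z = R = 10 Ω
  L: Z = jωL = j·628.3·0.00085 = 0 + j0.5341 Ω
Step 3 — Series combination: Z_total = R + L = 10 + j0.5341 Ω = 10.01∠3.1° Ω.

Z = 10 + j0.5341 Ω = 10.01∠3.1° Ω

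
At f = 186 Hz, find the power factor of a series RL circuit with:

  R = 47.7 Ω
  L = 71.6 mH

Step 1 — Angular frequency: ω = 2π·f = 2π·186 = 1169 rad/s.
Step 2 — Component impedances:
  R: Z = R = 47.7 Ω
  L: Z = jωL = j·1169·0.0716 = 0 + j83.68 Ω
Step 3 — Series combination: Z_total = R + L = 47.7 + j83.68 Ω = 96.32∠60.3° Ω.
Step 4 — Power factor: PF = cos(φ) = Re(Z)/|Z| = 47.7/96.32 = 0.4952.
Step 5 — Type: Im(Z) = 83.68 ⇒ lagging (phase φ = 60.3°).

PF = 0.4952 (lagging, φ = 60.3°)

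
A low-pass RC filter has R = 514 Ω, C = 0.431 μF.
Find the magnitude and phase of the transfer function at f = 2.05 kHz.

Step 1 — Angular frequency: ω = 2π·2050 = 1.288e+04 rad/s.
Step 2 — Transfer function: H(jω) = 1/(1 + jωRC).
Step 3 — Denominator: 1 + jωRC = 1 + j·1.288e+04·514·4.31e-07 = 1 + j2.853.
Step 4 — H = 0.1094 - j0.3121.
Step 5 — Magnitude: |H| = 0.3307 (-9.6 dB); phase: φ = -70.7°.

|H| = 0.3307 (-9.6 dB), φ = -70.7°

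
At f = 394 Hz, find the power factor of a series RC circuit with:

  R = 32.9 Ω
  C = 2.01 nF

Step 1 — Angular frequency: ω = 2π·f = 2π·394 = 2476 rad/s.
Step 2 — Component impedances:
  R: Z = R = 32.9 Ω
  C: Z = 1/(jωC) = -j/(ω·C) = 0 - j2.01e+05 Ω
Step 3 — Series combination: Z_total = R + C = 32.9 - j2.01e+05 Ω = 2.01e+05∠-90.0° Ω.
Step 4 — Power factor: PF = cos(φ) = Re(Z)/|Z| = 32.9/2.01e+05 = 0.0001637.
Step 5 — Type: Im(Z) = -2.01e+05 ⇒ leading (phase φ = -90.0°).

PF = 0.0001637 (leading, φ = -90.0°)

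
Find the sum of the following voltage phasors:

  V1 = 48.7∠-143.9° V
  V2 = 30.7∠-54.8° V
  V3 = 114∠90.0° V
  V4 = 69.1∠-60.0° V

Step 1 — Convert each phasor to rectangular form:
  V1 = 48.7·(cos(-143.9°) + j·sin(-143.9°)) = -39.35 - j28.69 V
  V2 = 30.7·(cos(-54.8°) + j·sin(-54.8°)) = 17.7 - j25.09 V
  V3 = 114·(cos(90.0°) + j·sin(90.0°)) = 0 + j114 V
  V4 = 69.1·(cos(-60.0°) + j·sin(-60.0°)) = 34.55 - j59.84 V
Step 2 — Sum components: V_total = 12.9 + j0.3774 V.
Step 3 — Convert to polar: |V_total| = 12.9 V, ∠V_total = 1.7°.

V_total = 12.9∠1.7° V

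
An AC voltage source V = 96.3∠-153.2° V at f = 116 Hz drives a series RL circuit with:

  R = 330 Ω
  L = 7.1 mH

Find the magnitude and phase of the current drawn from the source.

Step 1 — Angular frequency: ω = 2π·f = 2π·116 = 728.8 rad/s.
Step 2 — Component impedances:
  R: Z = R = 330 Ω
  L: Z = jωL = j·728.8·0.0071 = 0 + j5.175 Ω
Step 3 — Series combination: Z_total = R + L = 330 + j5.175 Ω = 330∠0.9° Ω.
Step 4 — Source phasor: V = 96.3∠-153.2° V = -85.96 - j43.42 V.
Step 5 — Ohm's law: I = V / Z_total = (-85.96 - j43.42) / (330 + j5.175) = -0.2625 - j0.1275 A.
Step 6 — Convert to polar: |I| = 0.2918 A, ∠I = -154.1°.

I = 0.2918∠-154.1° A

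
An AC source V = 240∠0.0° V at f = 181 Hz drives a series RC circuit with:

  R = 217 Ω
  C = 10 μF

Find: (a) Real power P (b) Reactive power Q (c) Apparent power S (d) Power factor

Step 1 — Angular frequency: ω = 2π·f = 2π·181 = 1137 rad/s.
Step 2 — Component impedances:
  R: Z = R = 217 Ω
  C: Z = 1/(jωC) = -j/(ω·C) = 0 - j87.93 Ω
Step 3 — Series combination: Z_total = R + C = 217 - j87.93 Ω = 234.1∠-22.1° Ω.
Step 4 — Source phasor: V = 240∠0.0° V = 240 V.
Step 5 — Current: I = V / Z = 0.95 + j0.385 A = 1.025∠22.1° A.
Step 6 — Complex power: S = V·I* = 228 - j92.39 VA.
Step 7 — Real power: P = Re(S) = 228 W.
Step 8 — Reactive power: Q = Im(S) = -92.39 VAR.
Step 9 — Apparent power: |S| = 246 VA.
Step 10 — Power factor: PF = P/|S| = 0.9268 (leading).

(a) P = 228 W  (b) Q = -92.39 VAR  (c) S = 246 VA  (d) PF = 0.9268 (leading)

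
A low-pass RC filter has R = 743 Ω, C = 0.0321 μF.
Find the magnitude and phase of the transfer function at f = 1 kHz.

Step 1 — Angular frequency: ω = 2π·1000 = 6283 rad/s.
Step 2 — Transfer function: H(jω) = 1/(1 + jωRC).
Step 3 — Denominator: 1 + jωRC = 1 + j·6283·743·3.21e-08 = 1 + j0.1499.
Step 4 — H = 0.978 - j0.1466.
Step 5 — Magnitude: |H| = 0.989 (-0.1 dB); phase: φ = -8.5°.

|H| = 0.989 (-0.1 dB), φ = -8.5°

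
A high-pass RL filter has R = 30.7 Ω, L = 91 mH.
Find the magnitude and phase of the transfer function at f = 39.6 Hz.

Step 1 — Angular frequency: ω = 2π·39.6 = 248.8 rad/s.
Step 2 — Transfer function: H(jω) = jωL/(R + jωL).
Step 3 — Numerator jωL = j·22.64; denominator R + jωL = 30.7 + j22.64.
Step 4 — H = 0.3523 + j0.4777.
Step 5 — Magnitude: |H| = 0.5936 (-4.5 dB); phase: φ = 53.6°.

|H| = 0.5936 (-4.5 dB), φ = 53.6°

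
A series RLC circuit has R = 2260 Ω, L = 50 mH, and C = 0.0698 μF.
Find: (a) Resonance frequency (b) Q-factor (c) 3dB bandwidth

Step 1 — Resonance: ω₀ = 1/√(LC) = 1/√(0.05·6.98e-08) = 1.693e+04 rad/s.
Step 2 — f₀ = ω₀/(2π) = 2694 Hz.
Step 3 — Series Q: Q = ω₀L/R = 1.693e+04·0.05/2260 = 0.3745.
Step 4 — Bandwidth: Δω = ω₀/Q = 4.52e+04 rad/s; BW = Δω/(2π) = 7194 Hz.

(a) f₀ = 2694 Hz  (b) Q = 0.3745  (c) BW = 7194 Hz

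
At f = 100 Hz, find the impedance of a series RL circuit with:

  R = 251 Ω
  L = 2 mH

Step 1 — Angular frequency: ω = 2π·f = 2π·100 = 628.3 rad/s.
Step 2 — Component impedances:
  R: Z = R = 251 Ω
  L: Z = jωL = j·628.3·0.002 = 0 + j1.257 Ω
Step 3 — Series combination: Z_total = R + L = 251 + j1.257 Ω = 251∠0.3° Ω.

Z = 251 + j1.257 Ω = 251∠0.3° Ω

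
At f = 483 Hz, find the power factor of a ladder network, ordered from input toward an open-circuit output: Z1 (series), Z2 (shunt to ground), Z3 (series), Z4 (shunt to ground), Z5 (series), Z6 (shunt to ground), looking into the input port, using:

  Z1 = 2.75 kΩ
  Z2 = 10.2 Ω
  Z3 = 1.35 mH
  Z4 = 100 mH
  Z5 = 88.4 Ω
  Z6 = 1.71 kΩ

Step 1 — Angular frequency: ω = 2π·f = 2π·483 = 3035 rad/s.
Step 2 — Component impedances:
  Z1: Z = R = 2750 Ω
  Z2: Z = R = 10.2 Ω
  Z3: Z = jωL = j·3035·0.00135 = 0 + j4.097 Ω
  Z4: Z = jωL = j·3035·0.1 = 0 + j303.5 Ω
  Z5: Z = R = 88.4 Ω
  Z6: Z = R = 1710 Ω
Step 3 — Ladder network (open output): work backward from the far end, alternating series and parallel combinations. Z_in = 2760 + j0.3343 Ω = 2760∠0.0° Ω.
Step 4 — Power factor: PF = cos(φ) = Re(Z)/|Z| = 2760/2760 = 1.
Step 5 — Type: Im(Z) = 0.3343 ⇒ lagging (phase φ = 0.0°).

PF = 1 (lagging, φ = 0.0°)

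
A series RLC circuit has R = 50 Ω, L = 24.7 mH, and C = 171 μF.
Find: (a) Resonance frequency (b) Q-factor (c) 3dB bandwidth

Step 1 — Resonance: ω₀ = 1/√(LC) = 1/√(0.0247·0.000171) = 486.6 rad/s.
Step 2 — f₀ = ω₀/(2π) = 77.44 Hz.
Step 3 — Series Q: Q = ω₀L/R = 486.6·0.0247/50 = 0.2404.
Step 4 — Bandwidth: Δω = ω₀/Q = 2024 rad/s; BW = Δω/(2π) = 322.2 Hz.

(a) f₀ = 77.44 Hz  (b) Q = 0.2404  (c) BW = 322.2 Hz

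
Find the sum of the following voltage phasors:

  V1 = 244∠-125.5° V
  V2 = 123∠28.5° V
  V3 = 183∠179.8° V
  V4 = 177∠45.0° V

Step 1 — Convert each phasor to rectangular form:
  V1 = 244·(cos(-125.5°) + j·sin(-125.5°)) = -141.7 - j198.6 V
  V2 = 123·(cos(28.5°) + j·sin(28.5°)) = 108.1 + j58.69 V
  V3 = 183·(cos(179.8°) + j·sin(179.8°)) = -183 + j0.6388 V
  V4 = 177·(cos(45.0°) + j·sin(45.0°)) = 125.2 + j125.2 V
Step 2 — Sum components: V_total = -91.44 - j14.16 V.
Step 3 — Convert to polar: |V_total| = 92.53 V, ∠V_total = -171.2°.

V_total = 92.53∠-171.2° V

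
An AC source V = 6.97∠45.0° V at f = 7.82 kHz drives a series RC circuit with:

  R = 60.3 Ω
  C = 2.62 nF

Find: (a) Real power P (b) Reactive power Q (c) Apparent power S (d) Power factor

Step 1 — Angular frequency: ω = 2π·f = 2π·7820 = 4.913e+04 rad/s.
Step 2 — Component impedances:
  R: Z = R = 60.3 Ω
  C: Z = 1/(jωC) = -j/(ω·C) = 0 - j7768 Ω
Step 3 — Series combination: Z_total = R + C = 60.3 - j7768 Ω = 7768∠-89.6° Ω.
Step 4 — Source phasor: V = 6.97∠45.0° V = 4.929 + j4.929 V.
Step 5 — Current: I = V / Z = -0.0006295 + j0.0006393 A = 0.0008972∠134.6° A.
Step 6 — Complex power: S = V·I* = 4.854e-05 - j0.006254 VA.
Step 7 — Real power: P = Re(S) = 4.854e-05 W.
Step 8 — Reactive power: Q = Im(S) = -0.006254 VAR.
Step 9 — Apparent power: |S| = 0.006254 VA.
Step 10 — Power factor: PF = P/|S| = 0.007762 (leading).

(a) P = 4.854e-05 W  (b) Q = -0.006254 VAR  (c) S = 0.006254 VA  (d) PF = 0.007762 (leading)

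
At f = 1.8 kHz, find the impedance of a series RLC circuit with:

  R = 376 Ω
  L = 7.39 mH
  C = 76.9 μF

Step 1 — Angular frequency: ω = 2π·f = 2π·1800 = 1.131e+04 rad/s.
Step 2 — Component impedances:
  R: Z = R = 376 Ω
  L: Z = jωL = j·1.131e+04·0.00739 = 0 + j83.58 Ω
  C: Z = 1/(jωC) = -j/(ω·C) = 0 - j1.15 Ω
Step 3 — Series combination: Z_total = R + L + C = 376 + j82.43 Ω = 384.9∠12.4° Ω.

Z = 376 + j82.43 Ω = 384.9∠12.4° Ω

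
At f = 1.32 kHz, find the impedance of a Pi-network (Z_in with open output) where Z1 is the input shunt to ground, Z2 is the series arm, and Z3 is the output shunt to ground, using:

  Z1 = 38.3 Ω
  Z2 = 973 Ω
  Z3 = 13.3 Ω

Step 1 — Angular frequency: ω = 2π·f = 2π·1320 = 8294 rad/s.
Step 2 — Component impedances:
  Z1: Z = R = 38.3 Ω
  Z2: Z = R = 973 Ω
  Z3: Z = R = 13.3 Ω
Step 3 — With open output, the series arm Z2 and the output shunt Z3 appear in series to ground: Z2 + Z3 = 986.3 Ω.
Step 4 — Parallel with input shunt Z1: Z_in = Z1 || (Z2 + Z3) = 36.87 Ω = 36.87∠0.0° Ω.

Z = 36.87 Ω = 36.87∠0.0° Ω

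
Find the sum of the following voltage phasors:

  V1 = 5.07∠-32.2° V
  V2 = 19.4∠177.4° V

Step 1 — Convert each phasor to rectangular form:
  V1 = 5.07·(cos(-32.2°) + j·sin(-32.2°)) = 4.29 - j2.702 V
  V2 = 19.4·(cos(177.4°) + j·sin(177.4°)) = -19.38 + j0.88 V
Step 2 — Sum components: V_total = -15.09 - j1.822 V.
Step 3 — Convert to polar: |V_total| = 15.2 V, ∠V_total = -173.1°.

V_total = 15.2∠-173.1° V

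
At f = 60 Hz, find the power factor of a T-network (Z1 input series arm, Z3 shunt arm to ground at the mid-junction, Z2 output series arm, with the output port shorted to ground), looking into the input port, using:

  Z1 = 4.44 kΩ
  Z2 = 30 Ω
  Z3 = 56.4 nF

Step 1 — Angular frequency: ω = 2π·f = 2π·60 = 377 rad/s.
Step 2 — Component impedances:
  Z1: Z = R = 4440 Ω
  Z2: Z = R = 30 Ω
  Z3: Z = 1/(jωC) = -j/(ω·C) = 0 - j4.703e+04 Ω
Step 3 — With the output port shorted to ground, the output series arm Z2 runs from the junction to ground; the shunt arm Z3 also runs from the junction to ground. They appear in parallel: Z3 || Z2 = 30 - j0.01914 Ω.
Step 4 — Series with input arm Z1: Z_in = Z1 + (Z3 || Z2) = 4470 - j0.01914 Ω = 4470∠-0.0° Ω.
Step 5 — Power factor: PF = cos(φ) = Re(Z)/|Z| = 4470/4470 = 1.
Step 6 — Type: Im(Z) = -0.01914 ⇒ leading (phase φ = -0.0°).

PF = 1 (leading, φ = -0.0°)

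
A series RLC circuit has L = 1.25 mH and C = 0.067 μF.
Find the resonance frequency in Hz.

Step 1 — Resonance condition Im(Z)=0 gives ω₀ = 1/√(LC).
Step 2 — ω₀ = 1/√(0.00125·6.7e-08) = 1.093e+05 rad/s.
Step 3 — f₀ = ω₀/(2π) = 1.739e+04 Hz.

f₀ = 1.739e+04 Hz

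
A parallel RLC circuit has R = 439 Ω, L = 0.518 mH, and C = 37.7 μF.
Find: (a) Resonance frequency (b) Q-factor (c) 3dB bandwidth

Step 1 — Resonance: ω₀ = 1/√(LC) = 1/√(0.000518·3.77e-05) = 7156 rad/s.
Step 2 — f₀ = ω₀/(2π) = 1139 Hz.
Step 3 — Parallel Q: Q = R/(ω₀L) = 439/(7156·0.000518) = 118.4.
Step 4 — Bandwidth: Δω = ω₀/Q = 60.42 rad/s; BW = Δω/(2π) = 9.616 Hz.

(a) f₀ = 1139 Hz  (b) Q = 118.4  (c) BW = 9.616 Hz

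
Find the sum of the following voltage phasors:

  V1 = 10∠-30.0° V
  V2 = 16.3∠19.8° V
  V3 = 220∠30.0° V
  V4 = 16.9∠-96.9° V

Step 1 — Convert each phasor to rectangular form:
  V1 = 10·(cos(-30.0°) + j·sin(-30.0°)) = 8.66 - j5 V
  V2 = 16.3·(cos(19.8°) + j·sin(19.8°)) = 15.34 + j5.521 V
  V3 = 220·(cos(30.0°) + j·sin(30.0°)) = 190.5 + j110 V
  V4 = 16.9·(cos(-96.9°) + j·sin(-96.9°)) = -2.03 - j16.78 V
Step 2 — Sum components: V_total = 212.5 + j93.74 V.
Step 3 — Convert to polar: |V_total| = 232.3 V, ∠V_total = 23.8°.

V_total = 232.3∠23.8° V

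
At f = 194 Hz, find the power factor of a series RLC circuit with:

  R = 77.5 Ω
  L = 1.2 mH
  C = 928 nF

Step 1 — Angular frequency: ω = 2π·f = 2π·194 = 1219 rad/s.
Step 2 — Component impedances:
  R: Z = R = 77.5 Ω
  L: Z = jωL = j·1219·0.0012 = 0 + j1.463 Ω
  C: Z = 1/(jωC) = -j/(ω·C) = 0 - j884 Ω
Step 3 — Series combination: Z_total = R + L + C = 77.5 - j882.6 Ω = 886∠-85.0° Ω.
Step 4 — Power factor: PF = cos(φ) = Re(Z)/|Z| = 77.5/886 = 0.08747.
Step 5 — Type: Im(Z) = -882.6 ⇒ leading (phase φ = -85.0°).

PF = 0.08747 (leading, φ = -85.0°)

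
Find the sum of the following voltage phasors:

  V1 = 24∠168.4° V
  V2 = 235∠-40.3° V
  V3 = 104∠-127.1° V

Step 1 — Convert each phasor to rectangular form:
  V1 = 24·(cos(168.4°) + j·sin(168.4°)) = -23.51 + j4.826 V
  V2 = 235·(cos(-40.3°) + j·sin(-40.3°)) = 179.2 - j152 V
  V3 = 104·(cos(-127.1°) + j·sin(-127.1°)) = -62.73 - j82.95 V
Step 2 — Sum components: V_total = 92.98 - j230.1 V.
Step 3 — Convert to polar: |V_total| = 248.2 V, ∠V_total = -68.0°.

V_total = 248.2∠-68.0° V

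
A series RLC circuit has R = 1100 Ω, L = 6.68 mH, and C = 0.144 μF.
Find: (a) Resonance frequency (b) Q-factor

Step 1 — Resonance condition Im(Z)=0 gives ω₀ = 1/√(LC).
Step 2 — ω₀ = 1/√(0.00668·1.44e-07) = 3.224e+04 rad/s.
Step 3 — f₀ = ω₀/(2π) = 5132 Hz.
Step 4 — Series Q: Q = ω₀L/R = 3.224e+04·0.00668/1100 = 0.1958.

(a) f₀ = 5132 Hz  (b) Q = 0.1958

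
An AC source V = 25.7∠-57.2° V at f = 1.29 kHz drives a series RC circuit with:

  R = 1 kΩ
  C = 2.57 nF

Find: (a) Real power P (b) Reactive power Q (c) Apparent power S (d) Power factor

Step 1 — Angular frequency: ω = 2π·f = 2π·1290 = 8105 rad/s.
Step 2 — Component impedances:
  R: Z = R = 1000 Ω
  C: Z = 1/(jωC) = -j/(ω·C) = 0 - j4.801e+04 Ω
Step 3 — Series combination: Z_total = R + C = 1000 - j4.801e+04 Ω = 4.802e+04∠-88.8° Ω.
Step 4 — Source phasor: V = 25.7∠-57.2° V = 13.92 - j21.6 V.
Step 5 — Current: I = V / Z = 0.0004558 + j0.0002805 A = 0.0005352∠31.6° A.
Step 6 — Complex power: S = V·I* = 0.0002865 - j0.01375 VA.
Step 7 — Real power: P = Re(S) = 0.0002865 W.
Step 8 — Reactive power: Q = Im(S) = -0.01375 VAR.
Step 9 — Apparent power: |S| = 0.01376 VA.
Step 10 — Power factor: PF = P/|S| = 0.02083 (leading).

(a) P = 0.0002865 W  (b) Q = -0.01375 VAR  (c) S = 0.01376 VA  (d) PF = 0.02083 (leading)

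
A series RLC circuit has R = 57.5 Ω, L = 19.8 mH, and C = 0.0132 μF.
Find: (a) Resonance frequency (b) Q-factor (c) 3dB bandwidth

Step 1 — Resonance condition Im(Z)=0 gives ω₀ = 1/√(LC).
Step 2 — ω₀ = 1/√(0.0198·1.32e-08) = 6.186e+04 rad/s.
Step 3 — f₀ = ω₀/(2π) = 9845 Hz.
Step 4 — Series Q: Q = ω₀L/R = 6.186e+04·0.0198/57.5 = 21.3.
Step 5 — 3dB bandwidth: Δω = ω₀/Q = 2904 rad/s; BW = Δω/(2π) = 462.2 Hz.

(a) f₀ = 9845 Hz  (b) Q = 21.3  (c) BW = 462.2 Hz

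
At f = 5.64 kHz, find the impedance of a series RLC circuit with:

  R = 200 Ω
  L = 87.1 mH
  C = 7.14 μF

Step 1 — Angular frequency: ω = 2π·f = 2π·5640 = 3.544e+04 rad/s.
Step 2 — Component impedances:
  R: Z = R = 200 Ω
  L: Z = jωL = j·3.544e+04·0.0871 = 0 + j3087 Ω
  C: Z = 1/(jωC) = -j/(ω·C) = 0 - j3.952 Ω
Step 3 — Series combination: Z_total = R + L + C = 200 + j3083 Ω = 3089∠86.3° Ω.

Z = 200 + j3083 Ω = 3089∠86.3° Ω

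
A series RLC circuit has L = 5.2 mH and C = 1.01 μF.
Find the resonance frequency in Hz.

Step 1 — Resonance condition Im(Z)=0 gives ω₀ = 1/√(LC).
Step 2 — ω₀ = 1/√(0.0052·1.01e-06) = 1.38e+04 rad/s.
Step 3 — f₀ = ω₀/(2π) = 2196 Hz.

f₀ = 2196 Hz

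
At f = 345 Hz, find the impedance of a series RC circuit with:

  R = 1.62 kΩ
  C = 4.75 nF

Step 1 — Angular frequency: ω = 2π·f = 2π·345 = 2168 rad/s.
Step 2 — Component impedances:
  R: Z = R = 1620 Ω
  C: Z = 1/(jωC) = -j/(ω·C) = 0 - j9.712e+04 Ω
Step 3 — Series combination: Z_total = R + C = 1620 - j9.712e+04 Ω = 9.713e+04∠-89.0° Ω.

Z = 1620 - j9.712e+04 Ω = 9.713e+04∠-89.0° Ω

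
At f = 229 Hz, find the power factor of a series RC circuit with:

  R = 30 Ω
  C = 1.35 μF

Step 1 — Angular frequency: ω = 2π·f = 2π·229 = 1439 rad/s.
Step 2 — Component impedances:
  R: Z = R = 30 Ω
  C: Z = 1/(jωC) = -j/(ω·C) = 0 - j514.8 Ω
Step 3 — Series combination: Z_total = R + C = 30 - j514.8 Ω = 515.7∠-86.7° Ω.
Step 4 — Power factor: PF = cos(φ) = Re(Z)/|Z| = 30/515.7 = 0.05817.
Step 5 — Type: Im(Z) = -514.8 ⇒ leading (phase φ = -86.7°).

PF = 0.05817 (leading, φ = -86.7°)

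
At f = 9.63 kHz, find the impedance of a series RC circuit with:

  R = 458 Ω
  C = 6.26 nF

Step 1 — Angular frequency: ω = 2π·f = 2π·9630 = 6.051e+04 rad/s.
Step 2 — Component impedances:
  R: Z = R = 458 Ω
  C: Z = 1/(jωC) = -j/(ω·C) = 0 - j2640 Ω
Step 3 — Series combination: Z_total = R + C = 458 - j2640 Ω = 2680∠-80.2° Ω.

Z = 458 - j2640 Ω = 2680∠-80.2° Ω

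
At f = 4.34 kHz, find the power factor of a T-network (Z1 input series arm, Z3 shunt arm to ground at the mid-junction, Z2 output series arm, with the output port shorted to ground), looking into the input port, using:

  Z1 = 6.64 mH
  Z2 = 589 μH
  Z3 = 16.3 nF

Step 1 — Angular frequency: ω = 2π·f = 2π·4340 = 2.727e+04 rad/s.
Step 2 — Component impedances:
  Z1: Z = jωL = j·2.727e+04·0.00664 = 0 + j181.1 Ω
  Z2: Z = jωL = j·2.727e+04·0.000589 = 0 + j16.06 Ω
  Z3: Z = 1/(jωC) = -j/(ω·C) = 0 - j2250 Ω
Step 3 — With the output port shorted to ground, the output series arm Z2 runs from the junction to ground; the shunt arm Z3 also runs from the junction to ground. They appear in parallel: Z3 || Z2 = 0 + j16.18 Ω.
Step 4 — Series with input arm Z1: Z_in = Z1 + (Z3 || Z2) = 0 + j197.2 Ω = 197.2∠90.0° Ω.
Step 5 — Power factor: PF = cos(φ) = Re(Z)/|Z| = 0/197.2 = 0.
Step 6 — Type: Im(Z) = 197.2 ⇒ lagging (phase φ = 90.0°).

PF = 0 (lagging, φ = 90.0°)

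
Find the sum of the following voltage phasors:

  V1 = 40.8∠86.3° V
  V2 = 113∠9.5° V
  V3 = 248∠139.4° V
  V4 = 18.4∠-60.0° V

Step 1 — Convert each phasor to rectangular form:
  V1 = 40.8·(cos(86.3°) + j·sin(86.3°)) = 2.633 + j40.71 V
  V2 = 113·(cos(9.5°) + j·sin(9.5°)) = 111.5 + j18.65 V
  V3 = 248·(cos(139.4°) + j·sin(139.4°)) = -188.3 + j161.4 V
  V4 = 18.4·(cos(-60.0°) + j·sin(-60.0°)) = 9.2 - j15.93 V
Step 2 — Sum components: V_total = -65.02 + j204.8 V.
Step 3 — Convert to polar: |V_total| = 214.9 V, ∠V_total = 107.6°.

V_total = 214.9∠107.6° V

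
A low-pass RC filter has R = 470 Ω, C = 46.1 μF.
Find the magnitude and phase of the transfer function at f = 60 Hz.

Step 1 — Angular frequency: ω = 2π·60 = 377 rad/s.
Step 2 — Transfer function: H(jω) = 1/(1 + jωRC).
Step 3 — Denominator: 1 + jωRC = 1 + j·377·470·4.61e-05 = 1 + j8.168.
Step 4 — H = 0.01477 - j0.1206.
Step 5 — Magnitude: |H| = 0.1215 (-18.3 dB); phase: φ = -83.0°.

|H| = 0.1215 (-18.3 dB), φ = -83.0°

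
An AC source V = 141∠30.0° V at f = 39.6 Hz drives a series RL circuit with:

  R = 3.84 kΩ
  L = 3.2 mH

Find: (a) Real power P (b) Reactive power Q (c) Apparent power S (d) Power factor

Step 1 — Angular frequency: ω = 2π·f = 2π·39.6 = 248.8 rad/s.
Step 2 — Component impedances:
  R: Z = R = 3840 Ω
  L: Z = jωL = j·248.8·0.0032 = 0 + j0.7962 Ω
Step 3 — Series combination: Z_total = R + L = 3840 + j0.7962 Ω = 3840∠0.0° Ω.
Step 4 — Source phasor: V = 141∠30.0° V = 122.1 + j70.5 V.
Step 5 — Current: I = V / Z = 0.0318 + j0.01835 A = 0.03672∠30.0° A.
Step 6 — Complex power: S = V·I* = 5.177 + j0.001073 VA.
Step 7 — Real power: P = Re(S) = 5.177 W.
Step 8 — Reactive power: Q = Im(S) = 0.001073 VAR.
Step 9 — Apparent power: |S| = 5.177 VA.
Step 10 — Power factor: PF = P/|S| = 1 (lagging).

(a) P = 5.177 W  (b) Q = 0.001073 VAR  (c) S = 5.177 VA  (d) PF = 1 (lagging)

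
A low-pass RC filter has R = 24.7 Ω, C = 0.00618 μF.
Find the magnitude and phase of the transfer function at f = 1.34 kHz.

Step 1 — Angular frequency: ω = 2π·1340 = 8419 rad/s.
Step 2 — Transfer function: H(jω) = 1/(1 + jωRC).
Step 3 — Denominator: 1 + jωRC = 1 + j·8419·24.7·6.18e-09 = 1 + j0.001285.
Step 4 — H = 1 - j0.001285.
Step 5 — Magnitude: |H| = 1 (-0.0 dB); phase: φ = -0.1°.

|H| = 1 (-0.0 dB), φ = -0.1°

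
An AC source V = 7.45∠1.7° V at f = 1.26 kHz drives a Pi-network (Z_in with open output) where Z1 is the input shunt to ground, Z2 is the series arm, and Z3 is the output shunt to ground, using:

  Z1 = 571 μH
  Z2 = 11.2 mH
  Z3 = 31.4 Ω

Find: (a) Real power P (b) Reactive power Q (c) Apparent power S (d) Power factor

Step 1 — Angular frequency: ω = 2π·f = 2π·1260 = 7917 rad/s.
Step 2 — Component impedances:
  Z1: Z = jωL = j·7917·0.000571 = 0 + j4.521 Ω
  Z2: Z = jωL = j·7917·0.0112 = 0 + j88.67 Ω
  Z3: Z = R = 31.4 Ω
Step 3 — With open output, the series arm Z2 and the output shunt Z3 appear in series to ground: Z2 + Z3 = 31.4 + j88.67 Ω.
Step 4 — Parallel with input shunt Z1: Z_in = Z1 || (Z2 + Z3) = 0.06635 + j4.324 Ω = 4.324∠89.1° Ω.
Step 5 — Source phasor: V = 7.45∠1.7° V = 7.447 + j0.221 V.
Step 6 — Current: I = V / Z = 0.07753 - j1.721 A = 1.723∠-87.4° A.
Step 7 — Complex power: S = V·I* = 0.197 + j12.83 VA.
Step 8 — Real power: P = Re(S) = 0.197 W.
Step 9 — Reactive power: Q = Im(S) = 12.83 VAR.
Step 10 — Apparent power: |S| = 12.84 VA.
Step 11 — Power factor: PF = P/|S| = 0.01535 (lagging).

(a) P = 0.197 W  (b) Q = 12.83 VAR  (c) S = 12.84 VA  (d) PF = 0.01535 (lagging)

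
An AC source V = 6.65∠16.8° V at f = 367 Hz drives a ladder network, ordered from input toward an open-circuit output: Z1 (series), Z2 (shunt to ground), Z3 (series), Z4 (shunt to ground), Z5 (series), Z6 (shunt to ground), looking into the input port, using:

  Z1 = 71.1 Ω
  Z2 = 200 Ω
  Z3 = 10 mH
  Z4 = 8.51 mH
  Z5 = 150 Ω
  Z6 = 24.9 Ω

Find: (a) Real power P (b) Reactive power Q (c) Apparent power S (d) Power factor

Step 1 — Angular frequency: ω = 2π·f = 2π·367 = 2306 rad/s.
Step 2 — Component impedances:
  Z1: Z = R = 71.1 Ω
  Z2: Z = R = 200 Ω
  Z3: Z = jωL = j·2306·0.01 = 0 + j23.06 Ω
  Z4: Z = jωL = j·2306·0.00851 = 0 + j19.62 Ω
  Z5: Z = R = 150 Ω
  Z6: Z = R = 24.9 Ω
Step 3 — Ladder network (open output): work backward from the far end, alternating series and parallel combinations. Z_in = 81.6 + j39.78 Ω = 90.78∠26.0° Ω.
Step 4 — Source phasor: V = 6.65∠16.8° V = 6.366 + j1.922 V.
Step 5 — Current: I = V / Z = 0.07231 - j0.0117 A = 0.07325∠-9.2° A.
Step 6 — Complex power: S = V·I* = 0.4379 + j0.2135 VA.
Step 7 — Real power: P = Re(S) = 0.4379 W.
Step 8 — Reactive power: Q = Im(S) = 0.2135 VAR.
Step 9 — Apparent power: |S| = 0.4871 VA.
Step 10 — Power factor: PF = P/|S| = 0.8989 (lagging).

(a) P = 0.4379 W  (b) Q = 0.2135 VAR  (c) S = 0.4871 VA  (d) PF = 0.8989 (lagging)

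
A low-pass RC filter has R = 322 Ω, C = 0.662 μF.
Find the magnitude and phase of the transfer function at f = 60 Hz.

Step 1 — Angular frequency: ω = 2π·60 = 377 rad/s.
Step 2 — Transfer function: H(jω) = 1/(1 + jωRC).
Step 3 — Denominator: 1 + jωRC = 1 + j·377·322·6.62e-07 = 1 + j0.08036.
Step 4 — H = 0.9936 - j0.07985.
Step 5 — Magnitude: |H| = 0.9968 (-0.0 dB); phase: φ = -4.6°.

|H| = 0.9968 (-0.0 dB), φ = -4.6°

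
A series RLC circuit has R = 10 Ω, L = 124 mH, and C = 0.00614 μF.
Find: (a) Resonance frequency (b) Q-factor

Step 1 — Resonance condition Im(Z)=0 gives ω₀ = 1/√(LC).
Step 2 — ω₀ = 1/√(0.124·6.14e-09) = 3.624e+04 rad/s.
Step 3 — f₀ = ω₀/(2π) = 5768 Hz.
Step 4 — Series Q: Q = ω₀L/R = 3.624e+04·0.124/10 = 449.4.

(a) f₀ = 5768 Hz  (b) Q = 449.4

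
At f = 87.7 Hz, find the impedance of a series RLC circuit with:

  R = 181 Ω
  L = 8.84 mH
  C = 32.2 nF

Step 1 — Angular frequency: ω = 2π·f = 2π·87.7 = 551 rad/s.
Step 2 — Component impedances:
  R: Z = R = 181 Ω
  L: Z = jωL = j·551·0.00884 = 0 + j4.871 Ω
  C: Z = 1/(jωC) = -j/(ω·C) = 0 - j5.636e+04 Ω
Step 3 — Series combination: Z_total = R + L + C = 181 - j5.635e+04 Ω = 5.635e+04∠-89.8° Ω.

Z = 181 - j5.635e+04 Ω = 5.635e+04∠-89.8° Ω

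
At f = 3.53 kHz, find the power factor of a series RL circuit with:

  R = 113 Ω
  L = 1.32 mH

Step 1 — Angular frequency: ω = 2π·f = 2π·3530 = 2.218e+04 rad/s.
Step 2 — Component impedances:
  R: Z = R = 113 Ω
  L: Z = jωL = j·2.218e+04·0.00132 = 0 + j29.28 Ω
Step 3 — Series combination: Z_total = R + L = 113 + j29.28 Ω = 116.7∠14.5° Ω.
Step 4 — Power factor: PF = cos(φ) = Re(Z)/|Z| = 113/116.73 = 0.968.
Step 5 — Type: Im(Z) = 29.28 ⇒ lagging (phase φ = 14.5°).

PF = 0.968 (lagging, φ = 14.5°)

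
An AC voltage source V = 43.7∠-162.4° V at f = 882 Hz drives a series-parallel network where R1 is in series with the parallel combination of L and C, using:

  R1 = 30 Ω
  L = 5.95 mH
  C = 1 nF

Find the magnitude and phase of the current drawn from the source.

Step 1 — Angular frequency: ω = 2π·f = 2π·882 = 5542 rad/s.
Step 2 — Component impedances:
  R1: Z = R = 30 Ω
  L: Z = jωL = j·5542·0.00595 = 0 + j32.97 Ω
  C: Z = 1/(jωC) = -j/(ω·C) = 0 - j1.804e+05 Ω
Step 3 — Parallel branch: L || C = 1/(1/L + 1/C) = 0 + j32.98 Ω.
Step 4 — Series with R1: Z_total = R1 + (L || C) = 30 + j32.98 Ω = 44.58∠47.7° Ω.
Step 5 — Source phasor: V = 43.7∠-162.4° V = -41.65 - j13.21 V.
Step 6 — Ohm's law: I = V / Z_total = (-41.65 - j13.21) / (30 + j32.98) = -0.8479 + j0.4917 A.
Step 7 — Convert to polar: |I| = 0.9802 A, ∠I = 149.9°.

I = 0.9802∠149.9° A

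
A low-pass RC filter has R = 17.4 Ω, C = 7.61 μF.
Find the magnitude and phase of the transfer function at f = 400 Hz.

Step 1 — Angular frequency: ω = 2π·400 = 2513 rad/s.
Step 2 — Transfer function: H(jω) = 1/(1 + jωRC).
Step 3 — Denominator: 1 + jωRC = 1 + j·2513·17.4·7.61e-06 = 1 + j0.3328.
Step 4 — H = 0.9003 - j0.2996.
Step 5 — Magnitude: |H| = 0.9488 (-0.5 dB); phase: φ = -18.4°.

|H| = 0.9488 (-0.5 dB), φ = -18.4°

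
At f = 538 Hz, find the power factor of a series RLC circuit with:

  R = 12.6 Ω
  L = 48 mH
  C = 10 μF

Step 1 — Angular frequency: ω = 2π·f = 2π·538 = 3380 rad/s.
Step 2 — Component impedances:
  R: Z = R = 12.6 Ω
  L: Z = jωL = j·3380·0.048 = 0 + j162.3 Ω
  C: Z = 1/(jωC) = -j/(ω·C) = 0 - j29.58 Ω
Step 3 — Series combination: Z_total = R + L + C = 12.6 + j132.7 Ω = 133.3∠84.6° Ω.
Step 4 — Power factor: PF = cos(φ) = Re(Z)/|Z| = 12.6/133.27 = 0.09454.
Step 5 — Type: Im(Z) = 132.7 ⇒ lagging (phase φ = 84.6°).

PF = 0.09454 (lagging, φ = 84.6°)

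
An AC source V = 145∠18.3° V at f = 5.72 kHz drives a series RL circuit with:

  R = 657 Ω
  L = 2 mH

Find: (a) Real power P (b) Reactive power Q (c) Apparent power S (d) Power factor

Step 1 — Angular frequency: ω = 2π·f = 2π·5720 = 3.594e+04 rad/s.
Step 2 — Component impedances:
  R: Z = R = 657 Ω
  L: Z = jωL = j·3.594e+04·0.002 = 0 + j71.88 Ω
Step 3 — Series combination: Z_total = R + L = 657 + j71.88 Ω = 660.9∠6.2° Ω.
Step 4 — Source phasor: V = 145∠18.3° V = 137.7 + j45.53 V.
Step 5 — Current: I = V / Z = 0.2146 + j0.04582 A = 0.2194∠12.1° A.
Step 6 — Complex power: S = V·I* = 31.62 + j3.46 VA.
Step 7 — Real power: P = Re(S) = 31.62 W.
Step 8 — Reactive power: Q = Im(S) = 3.46 VAR.
Step 9 — Apparent power: |S| = 31.81 VA.
Step 10 — Power factor: PF = P/|S| = 0.9941 (lagging).

(a) P = 31.62 W  (b) Q = 3.46 VAR  (c) S = 31.81 VA  (d) PF = 0.9941 (lagging)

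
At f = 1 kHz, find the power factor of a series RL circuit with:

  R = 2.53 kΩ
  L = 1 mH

Step 1 — Angular frequency: ω = 2π·f = 2π·1000 = 6283 rad/s.
Step 2 — Component impedances:
  R: Z = R = 2530 Ω
  L: Z = jωL = j·6283·0.001 = 0 + j6.283 Ω
Step 3 — Series combination: Z_total = R + L = 2530 + j6.283 Ω = 2530∠0.1° Ω.
Step 4 — Power factor: PF = cos(φ) = Re(Z)/|Z| = 2530/2530 = 1.
Step 5 — Type: Im(Z) = 6.283 ⇒ lagging (phase φ = 0.1°).

PF = 1 (lagging, φ = 0.1°)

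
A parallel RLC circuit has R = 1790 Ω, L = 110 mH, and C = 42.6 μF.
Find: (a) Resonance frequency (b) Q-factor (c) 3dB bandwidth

Step 1 — Resonance: ω₀ = 1/√(LC) = 1/√(0.11·4.26e-05) = 462 rad/s.
Step 2 — f₀ = ω₀/(2π) = 73.52 Hz.
Step 3 — Parallel Q: Q = R/(ω₀L) = 1790/(462·0.11) = 35.23.
Step 4 — Bandwidth: Δω = ω₀/Q = 13.11 rad/s; BW = Δω/(2π) = 2.087 Hz.

(a) f₀ = 73.52 Hz  (b) Q = 35.23  (c) BW = 2.087 Hz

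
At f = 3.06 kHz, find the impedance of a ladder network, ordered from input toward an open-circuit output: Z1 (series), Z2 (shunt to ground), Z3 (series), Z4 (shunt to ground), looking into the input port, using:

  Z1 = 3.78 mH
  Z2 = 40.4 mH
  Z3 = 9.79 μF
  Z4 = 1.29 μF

Step 1 — Angular frequency: ω = 2π·f = 2π·3060 = 1.923e+04 rad/s.
Step 2 — Component impedances:
  Z1: Z = jωL = j·1.923e+04·0.00378 = 0 + j72.68 Ω
  Z2: Z = jωL = j·1.923e+04·0.0404 = 0 + j776.8 Ω
  Z3: Z = 1/(jωC) = -j/(ω·C) = 0 - j5.313 Ω
  Z4: Z = 1/(jωC) = -j/(ω·C) = 0 - j40.32 Ω
Step 3 — Ladder network (open output): work backward from the far end, alternating series and parallel combinations. Z_in = 0 + j24.2 Ω = 24.2∠90.0° Ω.

Z = 0 + j24.2 Ω = 24.2∠90.0° Ω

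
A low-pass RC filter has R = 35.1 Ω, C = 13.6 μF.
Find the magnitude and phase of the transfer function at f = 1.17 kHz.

Step 1 — Angular frequency: ω = 2π·1170 = 7351 rad/s.
Step 2 — Transfer function: H(jω) = 1/(1 + jωRC).
Step 3 — Denominator: 1 + jωRC = 1 + j·7351·35.1·1.36e-05 = 1 + j3.509.
Step 4 — H = 0.07511 - j0.2636.
Step 5 — Magnitude: |H| = 0.2741 (-11.2 dB); phase: φ = -74.1°.

|H| = 0.2741 (-11.2 dB), φ = -74.1°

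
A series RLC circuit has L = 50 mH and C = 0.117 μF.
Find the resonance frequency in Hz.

Step 1 — Resonance condition Im(Z)=0 gives ω₀ = 1/√(LC).
Step 2 — ω₀ = 1/√(0.05·1.17e-07) = 1.307e+04 rad/s.
Step 3 — f₀ = ω₀/(2π) = 2081 Hz.

f₀ = 2081 Hz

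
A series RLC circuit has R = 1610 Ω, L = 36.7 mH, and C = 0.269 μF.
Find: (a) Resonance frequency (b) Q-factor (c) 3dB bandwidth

Step 1 — Resonance: ω₀ = 1/√(LC) = 1/√(0.0367·2.69e-07) = 1.006e+04 rad/s.
Step 2 — f₀ = ω₀/(2π) = 1602 Hz.
Step 3 — Series Q: Q = ω₀L/R = 1.006e+04·0.0367/1610 = 0.2294.
Step 4 — Bandwidth: Δω = ω₀/Q = 4.387e+04 rad/s; BW = Δω/(2π) = 6982 Hz.

(a) f₀ = 1602 Hz  (b) Q = 0.2294  (c) BW = 6982 Hz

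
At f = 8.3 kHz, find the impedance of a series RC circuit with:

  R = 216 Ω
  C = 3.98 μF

Step 1 — Angular frequency: ω = 2π·f = 2π·8300 = 5.215e+04 rad/s.
Step 2 — Component impedances:
  R: Z = R = 216 Ω
  C: Z = 1/(jωC) = -j/(ω·C) = 0 - j4.818 Ω
Step 3 — Series combination: Z_total = R + C = 216 - j4.818 Ω = 216.1∠-1.3° Ω.

Z = 216 - j4.818 Ω = 216.1∠-1.3° Ω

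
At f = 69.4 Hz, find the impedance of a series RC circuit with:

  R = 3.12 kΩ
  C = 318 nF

Step 1 — Angular frequency: ω = 2π·f = 2π·69.4 = 436.1 rad/s.
Step 2 — Component impedances:
  R: Z = R = 3120 Ω
  C: Z = 1/(jωC) = -j/(ω·C) = 0 - j7212 Ω
Step 3 — Series combination: Z_total = R + C = 3120 - j7212 Ω = 7858∠-66.6° Ω.

Z = 3120 - j7212 Ω = 7858∠-66.6° Ω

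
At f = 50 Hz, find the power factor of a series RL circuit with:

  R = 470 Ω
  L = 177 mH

Step 1 — Angular frequency: ω = 2π·f = 2π·50 = 314.2 rad/s.
Step 2 — Component impedances:
  R: Z = R = 470 Ω
  L: Z = jωL = j·314.2·0.177 = 0 + j55.61 Ω
Step 3 — Series combination: Z_total = R + L = 470 + j55.61 Ω = 473.3∠6.7° Ω.
Step 4 — Power factor: PF = cos(φ) = Re(Z)/|Z| = 470/473.28 = 0.9931.
Step 5 — Type: Im(Z) = 55.61 ⇒ lagging (phase φ = 6.7°).

PF = 0.9931 (lagging, φ = 6.7°)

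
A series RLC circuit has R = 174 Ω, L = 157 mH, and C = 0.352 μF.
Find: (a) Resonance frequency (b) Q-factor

Step 1 — Resonance condition Im(Z)=0 gives ω₀ = 1/√(LC).
Step 2 — ω₀ = 1/√(0.157·3.52e-07) = 4254 rad/s.
Step 3 — f₀ = ω₀/(2π) = 677 Hz.
Step 4 — Series Q: Q = ω₀L/R = 4254·0.157/174 = 3.838.

(a) f₀ = 677 Hz  (b) Q = 3.838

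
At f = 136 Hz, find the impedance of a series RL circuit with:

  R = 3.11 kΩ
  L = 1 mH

Step 1 — Angular frequency: ω = 2π·f = 2π·136 = 854.5 rad/s.
Step 2 — Component impedances:
  R: Z = R = 3110 Ω
  L: Z = jωL = j·854.5·0.001 = 0 + j0.8545 Ω
Step 3 — Series combination: Z_total = R + L = 3110 + j0.8545 Ω = 3110∠0.0° Ω.

Z = 3110 + j0.8545 Ω = 3110∠0.0° Ω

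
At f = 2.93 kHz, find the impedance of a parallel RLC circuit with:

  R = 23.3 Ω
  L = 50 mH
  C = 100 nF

Step 1 — Angular frequency: ω = 2π·f = 2π·2930 = 1.841e+04 rad/s.
Step 2 — Component impedances:
  R: Z = R = 23.3 Ω
  L: Z = jωL = j·1.841e+04·0.05 = 0 + j920.5 Ω
  C: Z = 1/(jωC) = -j/(ω·C) = 0 - j543.2 Ω
Step 3 — Parallel combination: 1/Z_total = 1/R + 1/L + 1/C; Z_total = 23.29 - j0.4095 Ω = 23.3∠-1.0° Ω.

Z = 23.29 - j0.4095 Ω = 23.3∠-1.0° Ω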